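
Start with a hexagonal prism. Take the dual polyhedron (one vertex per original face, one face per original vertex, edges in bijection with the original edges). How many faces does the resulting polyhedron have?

12

The base solid has V = 12, E = 18, F = 8.
The dual swaps V and F and preserves E: V′ = F = 8, E′ = E = 18, F′ = V = 12.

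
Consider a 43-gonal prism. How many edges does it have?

129

A prism on an n-gon has two n-gon bases and n rectangular sides: V = 2·43 = 86, E = 3·43 = 129, F = 43 + 2 = 45.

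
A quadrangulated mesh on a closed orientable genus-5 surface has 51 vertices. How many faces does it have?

59

χ = 2 − 2·5 = -8, and every face is a square so 4F = 2E.
V − E + F = -8 with E = 4F/2 gives 51 − (4/2 − 1)·F = -8, so F = 59 and E = 118.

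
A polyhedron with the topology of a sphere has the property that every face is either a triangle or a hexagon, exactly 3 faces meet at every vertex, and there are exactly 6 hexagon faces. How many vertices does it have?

16

Let x be the number of triangles; then F = 6 + x.
Edge–face incidences: 2E = 6·6 + 3·x = 36 + 3x.
Every vertex has degree 3, so 3V = 2E.
Euler: V − E + F = 2 ⇒ (2E)/3 − E + (6 + x) = 2.
Multiply by 6: 2·(2E) − 3·(2E) + 6·(6 + x) = 12, i.e. 36 + 6x − (36 + 3x) = 12.
Collecting terms: 3x = 12, so x = 4.
Then 2E = 36 + 3·4 = 48, so E = 24, V = 2E/3 = 16, F = 6 + 4 = 10.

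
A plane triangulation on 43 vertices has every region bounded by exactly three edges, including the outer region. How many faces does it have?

In a plane triangulation 3F = 2E and V − E + F = 2, so F = 2V − 4 = 2·43 − 4 = 82.

82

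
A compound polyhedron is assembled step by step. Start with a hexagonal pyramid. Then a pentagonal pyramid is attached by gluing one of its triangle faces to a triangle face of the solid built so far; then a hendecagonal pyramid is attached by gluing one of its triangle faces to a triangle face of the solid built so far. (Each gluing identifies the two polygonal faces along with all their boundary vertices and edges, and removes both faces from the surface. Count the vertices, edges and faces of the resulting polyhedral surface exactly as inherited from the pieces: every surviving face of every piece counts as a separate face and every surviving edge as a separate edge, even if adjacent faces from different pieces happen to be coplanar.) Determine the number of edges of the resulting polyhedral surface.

38

A hexagonal pyramid: V=7, E=12, F=7.
Attach a pentagonal pyramid (V=6, E=10, F=6) along a 3-gon: merge 3 vertices and 3 edges, delete both glued faces → V=10, E=19, F=11.
Attach a hendecagonal pyramid (V=12, E=22, F=12) along a 3-gon: merge 3 vertices and 3 edges, delete both glued faces → V=19, E=38, F=21.
Check: V − E + F = 19 − 38 + 21 = 2.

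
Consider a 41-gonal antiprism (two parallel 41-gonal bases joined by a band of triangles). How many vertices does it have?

An antiprism on an n-gon has two n-gon caps and 2n triangles: V = 2·41 = 82, E = 4·41 = 164, F = 2·41 + 2 = 84.
Check: V − E + F = 82 − 164 + 84 = 2.

82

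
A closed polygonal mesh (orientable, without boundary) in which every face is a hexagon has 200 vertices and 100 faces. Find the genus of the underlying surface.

1

Every face is a hexagon, so 2E = 6·100 = 600, giving E = 300.
χ = V − E + F = 200 − 300 + 100 = 0.
For a closed orientable surface χ = 2 − 2g, so g = (2 − (0))/2 = 1.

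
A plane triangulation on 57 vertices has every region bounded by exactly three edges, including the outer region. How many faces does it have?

110

In a plane triangulation 3F = 2E and V − E + F = 2, so F = 2V − 4 = 2·57 − 4 = 110.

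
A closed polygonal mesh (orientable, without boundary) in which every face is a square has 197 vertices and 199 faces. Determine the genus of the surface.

2

Every face is a square, so 2E = 4·199 = 796, giving E = 398.
χ = V − E + F = 197 − 398 + 199 = -2.
For a closed orientable surface χ = 2 − 2g, so g = (2 − (-2))/2 = 2.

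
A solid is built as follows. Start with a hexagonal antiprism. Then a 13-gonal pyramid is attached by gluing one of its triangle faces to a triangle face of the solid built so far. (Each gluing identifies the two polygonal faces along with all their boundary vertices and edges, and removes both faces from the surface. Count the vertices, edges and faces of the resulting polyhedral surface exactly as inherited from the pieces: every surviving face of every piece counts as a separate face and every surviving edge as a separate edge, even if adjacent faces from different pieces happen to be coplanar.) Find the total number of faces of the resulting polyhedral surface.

A hexagonal antiprism: V=12, E=24, F=14.
Attach a 13-gonal pyramid (V=14, E=26, F=14) along a 3-gon: merge 3 vertices and 3 edges, delete both glued faces → V=23, E=47, F=26.
Check: V − E + F = 23 − 47 + 26 = 2.

26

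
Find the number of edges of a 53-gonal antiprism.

212

An antiprism on an n-gon has two n-gon caps and 2n triangles: V = 2·53 = 106, E = 4·53 = 212, F = 2·53 + 2 = 108.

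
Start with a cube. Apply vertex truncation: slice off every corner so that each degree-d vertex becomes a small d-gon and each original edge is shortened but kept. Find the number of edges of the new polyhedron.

The base solid has V = 8, E = 12, F = 6.
Truncation replaces each original edge-end by a new vertex, so V′ = 2E = 24.
Each original edge survives, and each old vertex of degree d contributes d new edges; summing degrees gives Σd = 2E, so E′ = E + 2E = 3E = 36.
Each original face survives and each original vertex becomes one new face: F′ = F + V = 14.

36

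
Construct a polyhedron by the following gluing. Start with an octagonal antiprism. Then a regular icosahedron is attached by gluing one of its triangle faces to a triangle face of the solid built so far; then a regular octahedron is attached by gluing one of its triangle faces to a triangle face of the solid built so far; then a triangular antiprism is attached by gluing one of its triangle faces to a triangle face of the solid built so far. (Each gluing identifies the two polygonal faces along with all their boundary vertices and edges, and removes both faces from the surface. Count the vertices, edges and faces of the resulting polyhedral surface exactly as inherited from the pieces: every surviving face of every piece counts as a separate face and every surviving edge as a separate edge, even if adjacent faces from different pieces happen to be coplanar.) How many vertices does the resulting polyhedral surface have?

31

An octagonal antiprism: V=16, E=32, F=18.
Attach a regular icosahedron (V=12, E=30, F=20) along a 3-gon: merge 3 vertices and 3 edges, delete both glued faces → V=25, E=59, F=36.
Attach a regular octahedron (V=6, E=12, F=8) along a 3-gon: merge 3 vertices and 3 edges, delete both glued faces → V=28, E=68, F=42.
Attach a triangular antiprism (V=6, E=12, F=8) along a 3-gon: merge 3 vertices and 3 edges, delete both glued faces → V=31, E=77, F=48.
Check: V − E + F = 31 − 77 + 48 = 2.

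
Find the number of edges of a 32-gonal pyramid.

A pyramid on an n-gon base has one n-gon and n triangles: V = 32 + 1 = 33, E = 2·32 = 64, F = 32 + 1 = 33.

64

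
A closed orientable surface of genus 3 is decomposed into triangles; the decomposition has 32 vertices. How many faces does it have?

72

χ = 2 − 2·3 = -4, and every face is a triangle so 3F = 2E.
V − E + F = -4 with E = 3F/2 gives 32 − (3/2 − 1)·F = -4, so F = 72 and E = 108.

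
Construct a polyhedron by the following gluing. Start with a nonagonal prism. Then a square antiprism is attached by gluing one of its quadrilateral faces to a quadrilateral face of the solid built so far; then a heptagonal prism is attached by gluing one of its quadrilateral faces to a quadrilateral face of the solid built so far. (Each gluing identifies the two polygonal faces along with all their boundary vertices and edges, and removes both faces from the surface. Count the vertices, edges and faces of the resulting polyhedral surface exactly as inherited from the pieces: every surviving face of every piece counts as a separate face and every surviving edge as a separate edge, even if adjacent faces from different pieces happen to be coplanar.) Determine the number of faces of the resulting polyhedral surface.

A nonagonal prism: V=18, E=27, F=11.
Attach a square antiprism (V=8, E=16, F=10) along a 4-gon: merge 4 vertices and 4 edges, delete both glued faces → V=22, E=39, F=19.
Attach a heptagonal prism (V=14, E=21, F=9) along a 4-gon: merge 4 vertices and 4 edges, delete both glued faces → V=32, E=56, F=26.
Check: V − E + F = 32 − 56 + 26 = 2.

26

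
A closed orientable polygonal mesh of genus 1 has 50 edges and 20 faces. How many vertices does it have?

For a closed orientable surface of genus 1, χ = 2 − 2·1 = 0.
V = 0 + E − F = 0 + 50 − 20 = 30.

30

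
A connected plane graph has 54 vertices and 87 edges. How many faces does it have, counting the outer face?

35

Euler's formula for a connected plane graph: V − E + F = 2, so F = 2 − 54 + 87 = 35.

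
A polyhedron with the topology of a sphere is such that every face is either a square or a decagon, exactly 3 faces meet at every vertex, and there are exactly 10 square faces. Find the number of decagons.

2

Let x be the number of decagons; then F = 10 + x.
Edge–face incidences: 2E = 4·10 + 10·x = 40 + 10x.
Every vertex has degree 3, so 3V = 2E.
Euler: V − E + F = 2 ⇒ (2E)/3 − E + (10 + x) = 2.
Multiply by 6: 2·(2E) − 3·(2E) + 6·(10 + x) = 12, i.e. 60 + 6x − (40 + 10x) = 12.
Collecting terms: −4x + 20 = 12, so −4x = −8, so x = 2.
Then 2E = 40 + 10·2 = 60, so E = 30, V = 2E/3 = 20, F = 10 + 2 = 12.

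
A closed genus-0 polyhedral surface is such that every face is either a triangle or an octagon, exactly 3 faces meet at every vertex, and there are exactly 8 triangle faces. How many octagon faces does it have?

Let x be the number of octagons; then F = 8 + x.
Edge–face incidences: 2E = 3·8 + 8·x = 24 + 8x.
Every vertex has degree 3, so 3V = 2E.
Euler: V − E + F = 2 ⇒ (2E)/3 − E + (8 + x) = 2.
Multiply by 6: 2·(2E) − 3·(2E) + 6·(8 + x) = 12, i.e. 48 + 6x − (24 + 8x) = 12.
Collecting terms: −2x + 24 = 12, so −2x = −12, so x = 6.
Then 2E = 24 + 8·6 = 72, so E = 36, V = 2E/3 = 24, F = 8 + 6 = 14.

6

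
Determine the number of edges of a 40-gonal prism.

A prism on an n-gon has two n-gon bases and n rectangular sides: V = 2·40 = 80, E = 3·40 = 120, F = 40 + 2 = 42.

120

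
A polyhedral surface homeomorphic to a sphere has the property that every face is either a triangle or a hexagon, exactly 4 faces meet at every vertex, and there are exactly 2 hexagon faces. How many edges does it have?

24

Let x be the number of triangles; then F = 2 + x.
Edge–face incidences: 2E = 6·2 + 3·x = 12 + 3x.
Every vertex has degree 4, so 4V = 2E.
Euler: V − E + F = 2 ⇒ (2E)/4 − E + (2 + x) = 2.
Multiply by 8: 2·(2E) − 4·(2E) + 8·(2 + x) = 16, i.e. 16 + 8x − 2·(12 + 3x) = 16.
Collecting terms: 2x − 8 = 16, so 2x = 24, so x = 12.
Then 2E = 12 + 3·12 = 48, so E = 24, V = 2E/4 = 12, F = 2 + 12 = 14.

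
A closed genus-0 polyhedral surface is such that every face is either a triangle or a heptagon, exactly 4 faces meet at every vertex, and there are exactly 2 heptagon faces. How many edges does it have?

28

Let x be the number of triangles; then F = 2 + x.
Edge–face incidences: 2E = 7·2 + 3·x = 14 + 3x.
Every vertex has degree 4, so 4V = 2E.
Euler: V − E + F = 2 ⇒ (2E)/4 − E + (2 + x) = 2.
Multiply by 8: 2·(2E) − 4·(2E) + 8·(2 + x) = 16, i.e. 16 + 8x − 2·(14 + 3x) = 16.
Collecting terms: 2x − 12 = 16, so 2x = 28, so x = 14.
Then 2E = 14 + 3·14 = 56, so E = 28, V = 2E/4 = 14, F = 2 + 14 = 16.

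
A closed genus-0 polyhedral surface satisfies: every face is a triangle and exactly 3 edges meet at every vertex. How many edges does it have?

Each face has 3 edges and each edge borders two faces, so 2E = 3F.
Each vertex has degree 3, so 3V = 2E and hence V = 3F/3.
Euler: V − E + F = 2 ⇒ (3F/3) − (3F/2) + F = 2.
Multiply by 6: (6 − 9 + 6)F = 12, i.e. 3F = 12.
So F = 4, E = 3·4/2 = 6, V = 3·4/3 = 4.

6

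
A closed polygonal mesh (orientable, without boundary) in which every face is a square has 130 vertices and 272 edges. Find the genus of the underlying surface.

Every face is a square and each edge borders two faces, so 4F = 2·272, giving F = 136.
χ = V − E + F = 130 − 272 + 136 = -6.
For a closed orientable surface χ = 2 − 2g, so g = (2 − (-6))/2 = 4.

4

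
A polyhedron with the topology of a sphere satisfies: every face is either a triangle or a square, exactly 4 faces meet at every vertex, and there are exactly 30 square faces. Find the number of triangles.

8

Let x be the number of triangles; then F = 30 + x.
Edge–face incidences: 2E = 4·30 + 3·x = 120 + 3x.
Every vertex has degree 4, so 4V = 2E.
Euler: V − E + F = 2 ⇒ (2E)/4 − E + (30 + x) = 2.
Multiply by 8: 2·(2E) − 4·(2E) + 8·(30 + x) = 16, i.e. 240 + 8x − 2·(120 + 3x) = 16.
Collecting terms: 2x = 16, so x = 8.
Then 2E = 120 + 3·8 = 144, so E = 72, V = 2E/4 = 36, F = 30 + 8 = 38.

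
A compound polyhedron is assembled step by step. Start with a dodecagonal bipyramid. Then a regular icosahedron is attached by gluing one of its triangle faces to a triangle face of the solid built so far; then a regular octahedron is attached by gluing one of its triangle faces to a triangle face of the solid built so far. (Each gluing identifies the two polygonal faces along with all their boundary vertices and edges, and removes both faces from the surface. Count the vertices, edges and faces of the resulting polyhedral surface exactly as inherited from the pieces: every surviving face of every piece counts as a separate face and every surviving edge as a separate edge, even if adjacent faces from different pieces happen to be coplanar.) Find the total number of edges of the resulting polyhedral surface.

A dodecagonal bipyramid: V=14, E=36, F=24.
Attach a regular icosahedron (V=12, E=30, F=20) along a 3-gon: merge 3 vertices and 3 edges, delete both glued faces → V=23, E=63, F=42.
Attach a regular octahedron (V=6, E=12, F=8) along a 3-gon: merge 3 vertices and 3 edges, delete both glued faces → V=26, E=72, F=48.
Check: V − E + F = 26 − 72 + 48 = 2.

72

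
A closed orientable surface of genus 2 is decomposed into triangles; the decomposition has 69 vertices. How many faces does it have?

χ = 2 − 2·2 = -2, and every face is a triangle so 3F = 2E.
V − E + F = -2 with E = 3F/2 gives 69 − (3/2 − 1)·F = -2, so F = 142 and E = 213.

142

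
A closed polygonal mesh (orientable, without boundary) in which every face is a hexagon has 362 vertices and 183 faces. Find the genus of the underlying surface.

Every face is a hexagon, so 2E = 6·183 = 1098, giving E = 549.
χ = V − E + F = 362 − 549 + 183 = -4.
For a closed orientable surface χ = 2 − 2g, so g = (2 − (-4))/2 = 3.

3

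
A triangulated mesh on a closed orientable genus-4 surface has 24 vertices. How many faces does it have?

60

χ = 2 − 2·4 = -6, and every face is a triangle so 3F = 2E.
V − E + F = -6 with E = 3F/2 gives 24 − (3/2 − 1)·F = -6, so F = 60 and E = 90.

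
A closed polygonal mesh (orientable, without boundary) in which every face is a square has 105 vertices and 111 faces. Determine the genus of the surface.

Every face is a square, so 2E = 4·111 = 444, giving E = 222.
χ = V − E + F = 105 − 222 + 111 = -6.
For a closed orientable surface χ = 2 − 2g, so g = (2 − (-6))/2 = 4.

4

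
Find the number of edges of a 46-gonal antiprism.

An antiprism on an n-gon has two n-gon caps and 2n triangles: V = 2·46 = 92, E = 4·46 = 184, F = 2·46 + 2 = 94.
Check: V − E + F = 92 − 184 + 94 = 2.

184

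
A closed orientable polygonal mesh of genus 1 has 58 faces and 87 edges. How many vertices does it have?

For a closed orientable surface of genus 1, χ = 2 − 2·1 = 0.
V = 0 + E − F = 0 + 87 − 58 = 29.

29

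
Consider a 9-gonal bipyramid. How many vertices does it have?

A bipyramid over an n-gon has 2n triangular faces and n + 2 vertices: V = 9 + 2 = 11, E = 3·9 = 27, F = 2·9 = 18.
Check: V − E + F = 11 − 27 + 18 = 2.

11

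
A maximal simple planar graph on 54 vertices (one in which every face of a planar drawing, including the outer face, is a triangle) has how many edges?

In a plane triangulation 3F = 2E and V − E + F = 2, so E = 3V − 6 = 3·54 − 6 = 156.

156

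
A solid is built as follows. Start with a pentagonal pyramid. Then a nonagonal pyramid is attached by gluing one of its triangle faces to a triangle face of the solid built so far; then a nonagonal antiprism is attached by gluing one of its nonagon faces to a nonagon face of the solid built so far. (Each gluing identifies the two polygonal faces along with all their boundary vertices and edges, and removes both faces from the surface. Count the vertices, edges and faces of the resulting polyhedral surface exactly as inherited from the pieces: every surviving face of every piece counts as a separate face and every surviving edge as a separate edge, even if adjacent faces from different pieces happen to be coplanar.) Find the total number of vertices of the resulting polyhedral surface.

A pentagonal pyramid: V=6, E=10, F=6.
Attach a nonagonal pyramid (V=10, E=18, F=10) along a 3-gon: merge 3 vertices and 3 edges, delete both glued faces → V=13, E=25, F=14.
Attach a nonagonal antiprism (V=18, E=36, F=20) along a 9-gon: merge 9 vertices and 9 edges, delete both glued faces → V=22, E=52, F=32.
Check: V − E + F = 22 − 52 + 32 = 2.

22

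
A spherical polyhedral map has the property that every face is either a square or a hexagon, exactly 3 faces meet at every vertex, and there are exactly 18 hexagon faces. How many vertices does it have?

44

Let x be the number of squares; then F = 18 + x.
Edge–face incidences: 2E = 6·18 + 4·x = 108 + 4x.
Every vertex has degree 3, so 3V = 2E.
Euler: V − E + F = 2 ⇒ (2E)/3 − E + (18 + x) = 2.
Multiply by 6: 2·(2E) − 3·(2E) + 6·(18 + x) = 12, i.e. 108 + 6x − (108 + 4x) = 12.
Collecting terms: 2x = 12, so x = 6.
Then 2E = 108 + 4·6 = 132, so E = 66, V = 2E/3 = 44, F = 18 + 6 = 24.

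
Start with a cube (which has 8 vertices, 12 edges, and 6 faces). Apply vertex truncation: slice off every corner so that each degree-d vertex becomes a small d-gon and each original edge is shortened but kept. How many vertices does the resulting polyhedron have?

24

Truncation replaces each original edge-end by a new vertex, so V′ = 2E = 24.
Each original edge survives, and each old vertex of degree d contributes d new edges; summing degrees gives Σd = 2E, so E′ = E + 2E = 3E = 36.
Each original face survives and each original vertex becomes one new face: F′ = F + V = 14.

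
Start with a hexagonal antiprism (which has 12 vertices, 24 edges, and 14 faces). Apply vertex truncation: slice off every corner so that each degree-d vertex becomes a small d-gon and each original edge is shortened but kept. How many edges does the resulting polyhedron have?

72

Truncation replaces each original edge-end by a new vertex, so V′ = 2E = 48.
Each original edge survives, and each old vertex of degree d contributes d new edges; summing degrees gives Σd = 2E, so E′ = E + 2E = 3E = 72.
Each original face survives and each original vertex becomes one new face: F′ = F + V = 26.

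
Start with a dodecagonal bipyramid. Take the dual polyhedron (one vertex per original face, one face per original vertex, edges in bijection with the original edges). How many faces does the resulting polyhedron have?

The base solid has V = 14, E = 36, F = 24.
The dual swaps V and F and preserves E: V′ = F = 24, E′ = E = 36, F′ = V = 14.

14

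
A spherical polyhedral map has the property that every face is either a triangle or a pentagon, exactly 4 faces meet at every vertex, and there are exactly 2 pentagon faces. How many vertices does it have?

Let x be the number of triangles; then F = 2 + x.
Edge–face incidences: 2E = 5·2 + 3·x = 10 + 3x.
Every vertex has degree 4, so 4V = 2E.
Euler: V − E + F = 2 ⇒ (2E)/4 − E + (2 + x) = 2.
Multiply by 8: 2·(2E) − 4·(2E) + 8·(2 + x) = 16, i.e. 16 + 8x − 2·(10 + 3x) = 16.
Collecting terms: 2x − 4 = 16, so 2x = 20, so x = 10.
Then 2E = 10 + 3·10 = 40, so E = 20, V = 2E/4 = 10, F = 2 + 10 = 12.

10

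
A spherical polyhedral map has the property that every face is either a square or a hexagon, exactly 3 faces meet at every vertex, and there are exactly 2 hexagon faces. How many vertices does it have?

12

Let x be the number of squares; then F = 2 + x.
Edge–face incidences: 2E = 6·2 + 4·x = 12 + 4x.
Every vertex has degree 3, so 3V = 2E.
Euler: V − E + F = 2 ⇒ (2E)/3 − E + (2 + x) = 2.
Multiply by 6: 2·(2E) − 3·(2E) + 6·(2 + x) = 12, i.e. 12 + 6x − (12 + 4x) = 12.
Collecting terms: 2x = 12, so x = 6.
Then 2E = 12 + 4·6 = 36, so E = 18, V = 2E/3 = 12, F = 2 + 6 = 8.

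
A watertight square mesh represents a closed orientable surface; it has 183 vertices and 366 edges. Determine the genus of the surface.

1

Every face is a square and each edge borders two faces, so 4F = 2·366, giving F = 183.
χ = V − E + F = 183 − 366 + 183 = 0.
For a closed orientable surface χ = 2 − 2g, so g = (2 − (0))/2 = 1.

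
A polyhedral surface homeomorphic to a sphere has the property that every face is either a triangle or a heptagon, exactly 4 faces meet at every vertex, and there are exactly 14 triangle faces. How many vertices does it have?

Let x be the number of heptagons; then F = 14 + x.
Edge–face incidences: 2E = 3·14 + 7·x = 42 + 7x.
Every vertex has degree 4, so 4V = 2E.
Euler: V − E + F = 2 ⇒ (2E)/4 − E + (14 + x) = 2.
Multiply by 8: 2·(2E) − 4·(2E) + 8·(14 + x) = 16, i.e. 112 + 8x − 2·(42 + 7x) = 16.
Collecting terms: −6x + 28 = 16, so −6x = −12, so x = 2.
Then 2E = 42 + 7·2 = 56, so E = 28, V = 2E/4 = 14, F = 14 + 2 = 16.

14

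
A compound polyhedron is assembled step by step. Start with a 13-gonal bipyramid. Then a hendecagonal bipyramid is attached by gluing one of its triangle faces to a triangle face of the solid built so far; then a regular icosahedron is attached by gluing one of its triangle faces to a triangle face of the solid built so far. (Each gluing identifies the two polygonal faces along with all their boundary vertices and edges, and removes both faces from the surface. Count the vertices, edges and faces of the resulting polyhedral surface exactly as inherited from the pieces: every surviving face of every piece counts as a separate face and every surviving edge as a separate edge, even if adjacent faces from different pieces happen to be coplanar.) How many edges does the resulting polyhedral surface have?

A 13-gonal bipyramid: V=15, E=39, F=26.
Attach a hendecagonal bipyramid (V=13, E=33, F=22) along a 3-gon: merge 3 vertices and 3 edges, delete both glued faces → V=25, E=69, F=46.
Attach a regular icosahedron (V=12, E=30, F=20) along a 3-gon: merge 3 vertices and 3 edges, delete both glued faces → V=34, E=96, F=64.
Check: V − E + F = 34 − 96 + 64 = 2.

96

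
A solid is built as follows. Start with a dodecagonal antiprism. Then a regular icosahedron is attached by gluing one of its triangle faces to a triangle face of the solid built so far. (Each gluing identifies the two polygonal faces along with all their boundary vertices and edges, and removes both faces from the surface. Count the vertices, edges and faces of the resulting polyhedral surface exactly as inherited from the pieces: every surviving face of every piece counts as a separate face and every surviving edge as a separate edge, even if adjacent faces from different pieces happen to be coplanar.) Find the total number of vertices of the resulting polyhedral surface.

A dodecagonal antiprism: V=24, E=48, F=26.
Attach a regular icosahedron (V=12, E=30, F=20) along a 3-gon: merge 3 vertices and 3 edges, delete both glued faces → V=33, E=75, F=44.
Check: V − E + F = 33 − 75 + 44 = 2.

33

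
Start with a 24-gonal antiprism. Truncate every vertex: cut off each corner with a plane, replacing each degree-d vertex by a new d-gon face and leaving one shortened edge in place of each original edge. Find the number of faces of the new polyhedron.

98

The base solid has V = 48, E = 96, F = 50.
Truncation replaces each original edge-end by a new vertex, so V′ = 2E = 192.
Each original edge survives, and each old vertex of degree d contributes d new edges; summing degrees gives Σd = 2E, so E′ = E + 2E = 3E = 288.
Each original face survives and each original vertex becomes one new face: F′ = F + V = 98.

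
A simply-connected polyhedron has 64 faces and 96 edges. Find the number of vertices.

Here V − E + F = 2.
V = 2 + E − F = 2 + 96 − 64 = 34.

34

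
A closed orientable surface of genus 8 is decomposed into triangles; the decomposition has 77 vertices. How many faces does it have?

182

χ = 2 − 2·8 = -14, and every face is a triangle so 3F = 2E.
V − E + F = -14 with E = 3F/2 gives 77 − (3/2 − 1)·F = -14, so F = 182 and E = 273.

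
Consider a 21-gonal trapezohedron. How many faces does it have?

The n-trapezohedron (dual of the n-antiprism) has V = 2·21 + 2 = 44, E = 4·21 = 84, F = 2·21 = 42.
Check: V − E + F = 44 − 84 + 42 = 2.

42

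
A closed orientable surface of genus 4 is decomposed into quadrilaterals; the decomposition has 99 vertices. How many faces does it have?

105

χ = 2 − 2·4 = -6, and every face is a square so 4F = 2E.
V − E + F = -6 with E = 4F/2 gives 99 − (4/2 − 1)·F = -6, so F = 105 and E = 210.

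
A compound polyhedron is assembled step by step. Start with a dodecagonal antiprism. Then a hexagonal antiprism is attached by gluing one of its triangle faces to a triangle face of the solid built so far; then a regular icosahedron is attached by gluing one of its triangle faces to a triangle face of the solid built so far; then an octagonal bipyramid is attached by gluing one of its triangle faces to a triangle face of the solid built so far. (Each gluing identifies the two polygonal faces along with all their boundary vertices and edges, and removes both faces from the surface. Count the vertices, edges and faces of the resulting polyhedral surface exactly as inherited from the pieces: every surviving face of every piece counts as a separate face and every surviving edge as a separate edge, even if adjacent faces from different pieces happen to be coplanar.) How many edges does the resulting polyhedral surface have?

117

A dodecagonal antiprism: V=24, E=48, F=26.
Attach a hexagonal antiprism (V=12, E=24, F=14) along a 3-gon: merge 3 vertices and 3 edges, delete both glued faces → V=33, E=69, F=38.
Attach a regular icosahedron (V=12, E=30, F=20) along a 3-gon: merge 3 vertices and 3 edges, delete both glued faces → V=42, E=96, F=56.
Attach an octagonal bipyramid (V=10, E=24, F=16) along a 3-gon: merge 3 vertices and 3 edges, delete both glued faces → V=49, E=117, F=70.
Check: V − E + F = 49 − 117 + 70 = 2.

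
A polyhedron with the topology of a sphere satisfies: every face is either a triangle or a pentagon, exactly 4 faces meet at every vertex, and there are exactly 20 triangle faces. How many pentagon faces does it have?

Let x be the number of pentagons; then F = 20 + x.
Edge–face incidences: 2E = 3·20 + 5·x = 60 + 5x.
Every vertex has degree 4, so 4V = 2E.
Euler: V − E + F = 2 ⇒ (2E)/4 − E + (20 + x) = 2.
Multiply by 8: 2·(2E) − 4·(2E) + 8·(20 + x) = 16, i.e. 160 + 8x − 2·(60 + 5x) = 16.
Collecting terms: −2x + 40 = 16, so −2x = −24, so x = 12.
Then 2E = 60 + 5·12 = 120, so E = 60, V = 2E/4 = 30, F = 20 + 12 = 32.

12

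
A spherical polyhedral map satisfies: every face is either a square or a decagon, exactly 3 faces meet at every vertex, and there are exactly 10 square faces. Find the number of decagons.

2

Let x be the number of decagons; then F = 10 + x.
Edge–face incidences: 2E = 4·10 + 10·x = 40 + 10x.
Every vertex has degree 3, so 3V = 2E.
Euler: V − E + F = 2 ⇒ (2E)/3 − E + (10 + x) = 2.
Multiply by 6: 2·(2E) − 3·(2E) + 6·(10 + x) = 12, i.e. 60 + 6x − (40 + 10x) = 12.
Collecting terms: −4x + 20 = 12, so −4x = −8, so x = 2.
Then 2E = 40 + 10·2 = 60, so E = 30, V = 2E/3 = 20, F = 10 + 2 = 12.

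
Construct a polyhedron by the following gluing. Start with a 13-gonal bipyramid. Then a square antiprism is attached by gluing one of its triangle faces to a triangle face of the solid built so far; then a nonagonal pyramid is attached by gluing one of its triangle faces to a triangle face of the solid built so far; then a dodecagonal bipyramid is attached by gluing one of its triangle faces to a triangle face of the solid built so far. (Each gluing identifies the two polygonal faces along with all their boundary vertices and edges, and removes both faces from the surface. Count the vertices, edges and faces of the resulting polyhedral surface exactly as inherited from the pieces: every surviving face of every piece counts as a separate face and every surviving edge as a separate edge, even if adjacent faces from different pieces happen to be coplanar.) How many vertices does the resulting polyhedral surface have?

38

A 13-gonal bipyramid: V=15, E=39, F=26.
Attach a square antiprism (V=8, E=16, F=10) along a 3-gon: merge 3 vertices and 3 edges, delete both glued faces → V=20, E=52, F=34.
Attach a nonagonal pyramid (V=10, E=18, F=10) along a 3-gon: merge 3 vertices and 3 edges, delete both glued faces → V=27, E=67, F=42.
Attach a dodecagonal bipyramid (V=14, E=36, F=24) along a 3-gon: merge 3 vertices and 3 edges, delete both glued faces → V=38, E=100, F=64.
Check: V − E + F = 38 − 100 + 64 = 2.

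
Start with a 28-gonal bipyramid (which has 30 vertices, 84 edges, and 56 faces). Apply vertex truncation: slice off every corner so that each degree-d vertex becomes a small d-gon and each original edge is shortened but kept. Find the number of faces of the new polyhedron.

86

Truncation replaces each original edge-end by a new vertex, so V′ = 2E = 168.
Each original edge survives, and each old vertex of degree d contributes d new edges; summing degrees gives Σd = 2E, so E′ = E + 2E = 3E = 252.
Each original face survives and each original vertex becomes one new face: F′ = F + V = 86.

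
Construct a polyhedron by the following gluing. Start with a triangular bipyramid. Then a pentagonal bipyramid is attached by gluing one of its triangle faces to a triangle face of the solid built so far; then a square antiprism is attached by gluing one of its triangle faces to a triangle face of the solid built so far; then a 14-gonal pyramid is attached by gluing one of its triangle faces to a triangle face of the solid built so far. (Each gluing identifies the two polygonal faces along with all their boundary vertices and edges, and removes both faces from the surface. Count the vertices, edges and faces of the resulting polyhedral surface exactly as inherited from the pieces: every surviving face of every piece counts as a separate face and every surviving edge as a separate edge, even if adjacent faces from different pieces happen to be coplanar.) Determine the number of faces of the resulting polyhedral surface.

35

A triangular bipyramid: V=5, E=9, F=6.
Attach a pentagonal bipyramid (V=7, E=15, F=10) along a 3-gon: merge 3 vertices and 3 edges, delete both glued faces → V=9, E=21, F=14.
Attach a square antiprism (V=8, E=16, F=10) along a 3-gon: merge 3 vertices and 3 edges, delete both glued faces → V=14, E=34, F=22.
Attach a 14-gonal pyramid (V=15, E=28, F=15) along a 3-gon: merge 3 vertices and 3 edges, delete both glued faces → V=26, E=59, F=35.
Check: V − E + F = 26 − 59 + 35 = 2.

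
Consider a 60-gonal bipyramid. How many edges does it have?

A bipyramid over an n-gon has 2n triangular faces and n + 2 vertices: V = 60 + 2 = 62, E = 3·60 = 180, F = 2·60 = 120.
Check: V − E + F = 62 − 180 + 120 = 2.

180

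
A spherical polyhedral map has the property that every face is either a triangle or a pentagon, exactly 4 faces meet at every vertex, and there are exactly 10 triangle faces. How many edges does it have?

20

Let x be the number of pentagons; then F = 10 + x.
Edge–face incidences: 2E = 3·10 + 5·x = 30 + 5x.
Every vertex has degree 4, so 4V = 2E.
Euler: V − E + F = 2 ⇒ (2E)/4 − E + (10 + x) = 2.
Multiply by 8: 2·(2E) − 4·(2E) + 8·(10 + x) = 16, i.e. 80 + 8x − 2·(30 + 5x) = 16.
Collecting terms: −2x + 20 = 16, so −2x = −4, so x = 2.
Then 2E = 30 + 5·2 = 40, so E = 20, V = 2E/4 = 10, F = 10 + 2 = 12.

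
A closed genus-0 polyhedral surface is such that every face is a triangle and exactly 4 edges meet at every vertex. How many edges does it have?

12

Each face has 3 edges and each edge borders two faces, so 2E = 3F.
Each vertex has degree 4, so 4V = 2E and hence V = 3F/4.
Euler: V − E + F = 2 ⇒ (3F/4) − (3F/2) + F = 2.
Multiply by 8: (6 − 12 + 8)F = 16, i.e. 2F = 16.
So F = 8, E = 3·8/2 = 12, V = 3·8/4 = 6.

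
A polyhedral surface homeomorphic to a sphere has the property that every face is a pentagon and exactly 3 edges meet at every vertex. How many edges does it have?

30

Each face has 5 edges and each edge borders two faces, so 2E = 5F.
Each vertex has degree 3, so 3V = 2E and hence V = 5F/3.
Euler: V − E + F = 2 ⇒ (5F/3) − (5F/2) + F = 2.
Multiply by 6: (10 − 15 + 6)F = 12, i.e. 1F = 12.
So F = 12, E = 5·12/2 = 30, V = 5·12/3 = 20.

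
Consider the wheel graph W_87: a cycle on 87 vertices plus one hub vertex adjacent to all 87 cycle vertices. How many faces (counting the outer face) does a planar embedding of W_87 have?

88

W_87 has V = 87 + 1 = 88 vertices and E = 2·87 = 174 edges.
By Euler's formula F = 2 − V + E = 2 − 88 + 174 = 88.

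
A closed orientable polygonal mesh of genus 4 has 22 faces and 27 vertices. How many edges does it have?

For a closed orientable surface of genus 4, χ = 2 − 2·4 = -6.
E = V + F − (-6) = 27 + 22 − (-6) = 55.

55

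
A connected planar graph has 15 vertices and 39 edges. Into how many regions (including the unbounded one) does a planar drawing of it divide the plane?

Euler's formula for a connected plane graph: V − E + F = 2, so F = 2 − 15 + 39 = 26.

26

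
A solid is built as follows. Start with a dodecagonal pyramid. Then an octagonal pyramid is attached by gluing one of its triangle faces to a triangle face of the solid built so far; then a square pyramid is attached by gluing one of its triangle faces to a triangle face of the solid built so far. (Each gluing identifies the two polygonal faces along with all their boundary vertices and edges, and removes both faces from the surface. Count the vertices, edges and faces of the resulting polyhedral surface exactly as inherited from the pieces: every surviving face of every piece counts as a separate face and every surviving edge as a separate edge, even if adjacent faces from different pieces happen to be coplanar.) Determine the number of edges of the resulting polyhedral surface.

42

A dodecagonal pyramid: V=13, E=24, F=13.
Attach an octagonal pyramid (V=9, E=16, F=9) along a 3-gon: merge 3 vertices and 3 edges, delete both glued faces → V=19, E=37, F=20.
Attach a square pyramid (V=5, E=8, F=5) along a 3-gon: merge 3 vertices and 3 edges, delete both glued faces → V=21, E=42, F=23.
Check: V − E + F = 21 − 42 + 23 = 2.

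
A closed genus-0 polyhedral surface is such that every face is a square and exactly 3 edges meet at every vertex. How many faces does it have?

Each face has 4 edges and each edge borders two faces, so 2E = 4F.
Each vertex has degree 3, so 3V = 2E and hence V = 4F/3.
Euler: V − E + F = 2 ⇒ (4F/3) − (4F/2) + F = 2.
Multiply by 6: (8 − 12 + 6)F = 12, i.e. 2F = 12.
So F = 6, E = 4·6/2 = 12, V = 4·6/3 = 8.

6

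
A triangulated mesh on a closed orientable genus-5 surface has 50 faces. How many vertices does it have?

17

χ = 2 − 2·5 = -8, and every face is a triangle so 3F = 2E.
E = 3·50/2 = 75. Then V = -8 + E − F = -8 + 75 − 50 = 17.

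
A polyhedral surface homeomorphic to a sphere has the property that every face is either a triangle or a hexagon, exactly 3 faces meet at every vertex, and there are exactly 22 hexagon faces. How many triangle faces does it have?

Let x be the number of triangles; then F = 22 + x.
Edge–face incidences: 2E = 6·22 + 3·x = 132 + 3x.
Every vertex has degree 3, so 3V = 2E.
Euler: V − E + F = 2 ⇒ (2E)/3 − E + (22 + x) = 2.
Multiply by 6: 2·(2E) − 3·(2E) + 6·(22 + x) = 12, i.e. 132 + 6x − (132 + 3x) = 12.
Collecting terms: 3x = 12, so x = 4.
Then 2E = 132 + 3·4 = 144, so E = 72, V = 2E/3 = 48, F = 22 + 4 = 26.

4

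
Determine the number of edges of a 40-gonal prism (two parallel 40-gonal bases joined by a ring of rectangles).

120

A prism on an n-gon has two n-gon bases and n rectangular sides: V = 2·40 = 80, E = 3·40 = 120, F = 40 + 2 = 42.
Check: V − E + F = 80 − 120 + 42 = 2.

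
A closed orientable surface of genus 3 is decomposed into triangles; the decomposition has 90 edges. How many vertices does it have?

χ = 2 − 2·3 = -4, and every face is a triangle so 3F = 2E.
F = 2E/3 = 60. Then V = -4 + E − F = -4 + 90 − 60 = 26.

26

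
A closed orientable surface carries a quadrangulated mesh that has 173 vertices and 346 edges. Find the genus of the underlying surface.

Every face is a square and each edge borders two faces, so 4F = 2·346, giving F = 173.
χ = V − E + F = 173 − 346 + 173 = 0.
For a closed orientable surface χ = 2 − 2g, so g = (2 − (0))/2 = 1.

1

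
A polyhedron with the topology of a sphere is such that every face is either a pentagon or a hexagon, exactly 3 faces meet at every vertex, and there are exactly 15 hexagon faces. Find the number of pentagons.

12

Let x be the number of pentagons; then F = 15 + x.
Edge–face incidences: 2E = 6·15 + 5·x = 90 + 5x.
Every vertex has degree 3, so 3V = 2E.
Euler: V − E + F = 2 ⇒ (2E)/3 − E + (15 + x) = 2.
Multiply by 6: 2·(2E) − 3·(2E) + 6·(15 + x) = 12, i.e. 90 + 6x − (90 + 5x) = 12.
Collecting terms: x = 12.
Then 2E = 90 + 5·12 = 150, so E = 75, V = 2E/3 = 50, F = 15 + 12 = 27.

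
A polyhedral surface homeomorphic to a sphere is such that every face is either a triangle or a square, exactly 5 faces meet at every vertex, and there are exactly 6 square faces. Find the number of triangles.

Let x be the number of triangles; then F = 6 + x.
Edge–face incidences: 2E = 4·6 + 3·x = 24 + 3x.
Every vertex has degree 5, so 5V = 2E.
Euler: V − E + F = 2 ⇒ (2E)/5 − E + (6 + x) = 2.
Multiply by 10: 2·(2E) − 5·(2E) + 10·(6 + x) = 20, i.e. 60 + 10x − 3·(24 + 3x) = 20.
Collecting terms: x − 12 = 20, so x = 32.
Then 2E = 24 + 3·32 = 120, so E = 60, V = 2E/5 = 24, F = 6 + 32 = 38.

32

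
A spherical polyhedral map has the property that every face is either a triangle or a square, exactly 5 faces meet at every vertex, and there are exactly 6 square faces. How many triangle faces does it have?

Let x be the number of triangles; then F = 6 + x.
Edge–face incidences: 2E = 4·6 + 3·x = 24 + 3x.
Every vertex has degree 5, so 5V = 2E.
Euler: V − E + F = 2 ⇒ (2E)/5 − E + (6 + x) = 2.
Multiply by 10: 2·(2E) − 5·(2E) + 10·(6 + x) = 20, i.e. 60 + 10x − 3·(24 + 3x) = 20.
Collecting terms: x − 12 = 20, so x = 32.
Then 2E = 24 + 3·32 = 120, so E = 60, V = 2E/5 = 24, F = 6 + 32 = 38.

32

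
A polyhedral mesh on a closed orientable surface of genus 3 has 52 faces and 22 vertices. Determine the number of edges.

For a closed orientable surface of genus 3, χ = 2 − 2·3 = -4.
E = V + F − (-4) = 22 + 52 − (-4) = 78.

78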